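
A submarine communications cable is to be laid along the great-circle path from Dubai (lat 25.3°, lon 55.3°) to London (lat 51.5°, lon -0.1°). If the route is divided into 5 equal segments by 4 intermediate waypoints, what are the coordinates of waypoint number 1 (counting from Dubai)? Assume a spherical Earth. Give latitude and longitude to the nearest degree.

The haversine formula gives a central angle δ ≈ 0.858 rad (49.2°) between the endpoints.
Interpolate at f = 1/5 with slerp weights a = sin((1−f)δ)/sin δ ≈ 0.838, b = sin(fδ)/sin δ ≈ 0.226.
p = a·p₁ + b·p₂ ≈ (0.572, 0.622, 0.535); φ = arcsin(p_z) ≈ 32.32°, λ = atan2(p_y, p_x) ≈ 47.43°.

≈ lat 32°, lon 47°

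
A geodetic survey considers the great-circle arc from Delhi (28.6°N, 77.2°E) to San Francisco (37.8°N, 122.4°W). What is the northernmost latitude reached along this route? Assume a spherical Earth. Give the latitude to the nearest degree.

The great circle lies in the plane with unit normal n̂ = (p₁ × p₂)/|p₁ × p₂|.
Here n̂_z ≈ +0.249; the vertex latitude is φ_max = arccos|n̂_z| ≈ 75.6°.

≈ 76°N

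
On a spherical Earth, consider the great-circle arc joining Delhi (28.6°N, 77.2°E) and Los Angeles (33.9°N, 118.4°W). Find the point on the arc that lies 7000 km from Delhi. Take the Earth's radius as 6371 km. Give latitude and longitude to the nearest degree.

Convert each endpoint to a unit vector on the sphere (x = cos φ cos λ, y = cos φ sin λ, z = sin φ).
The central angle between the endpoints is δ = arccos(p₁·p₂) ≈ 2.021 rad (115.8°). The total great-circle distance is δ·R ≈ 2.021 × 6371 ≈ 12874 km, so the target fraction is f = 7000/12874 ≈ 0.544.
Interpolate at f ≈ 0.544 with slerp weights a = sin((1−f)δ)/sin δ ≈ 0.885, b = sin(fδ)/sin δ ≈ 0.989.
p = a·p₁ + b·p₂ ≈ (-0.218, 0.035, 0.975); φ = arcsin(p_z) ≈ 77.22°, λ = atan2(p_y, p_x) ≈ 170.77°.

≈ 77°N, 171°E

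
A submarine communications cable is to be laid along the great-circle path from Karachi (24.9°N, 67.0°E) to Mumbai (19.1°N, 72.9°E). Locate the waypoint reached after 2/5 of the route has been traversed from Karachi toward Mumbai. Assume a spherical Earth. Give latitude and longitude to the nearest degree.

Convert each endpoint to a unit vector on the sphere (x = cos φ cos λ, y = cos φ sin λ, z = sin φ).
The central angle between the endpoints is δ = arccos(p₁·p₂) ≈ 0.139 rad (8.0°).
Interpolate at f = 2/5 with slerp weights a = sin((1−f)δ)/sin δ ≈ 0.601, b = sin(fδ)/sin δ ≈ 0.401.
p = a·p₁ + b·p₂ ≈ (0.325, 0.864, 0.384); φ = arcsin(p_z) ≈ 22.61°, λ = atan2(p_y, p_x) ≈ 69.42°.

≈ (23°N, 69°E)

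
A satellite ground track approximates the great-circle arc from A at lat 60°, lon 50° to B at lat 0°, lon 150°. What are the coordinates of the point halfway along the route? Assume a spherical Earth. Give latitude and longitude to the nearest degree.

≈ lat 40°, lon 122°

The haversine formula gives a central angle δ ≈ 1.658 rad (95.0°) between the endpoints.
Interpolate at f = 1/2 with slerp weights a = sin((1−f)δ)/sin δ ≈ 0.740, b = sin(fδ)/sin δ ≈ 0.740.
p = a·p₁ + b·p₂ ≈ (-0.403, 0.653, 0.641); φ = arcsin(p_z) ≈ 39.85°, λ = atan2(p_y, p_x) ≈ 121.67°.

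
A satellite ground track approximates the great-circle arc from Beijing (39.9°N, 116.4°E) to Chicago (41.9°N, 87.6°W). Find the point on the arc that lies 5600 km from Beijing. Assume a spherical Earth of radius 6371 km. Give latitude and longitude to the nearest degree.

≈ (76°N, 158°W)

Write both endpoints as unit vectors p₁, p₂ with components (cos φ cos λ, cos φ sin λ, sin φ).
The central angle between the endpoints is δ = arccos(p₁·p₂) ≈ 1.664 rad (95.4°). The total great-circle distance is δ·R ≈ 1.664 × 6371 ≈ 10603 km, so the target fraction is f = 5600/10603 ≈ 0.528.
Interpolate at f ≈ 0.528 with slerp weights a = sin((1−f)δ)/sin δ ≈ 0.710, b = sin(fδ)/sin δ ≈ 0.773.
p = a·p₁ + b·p₂ ≈ (-0.218, -0.087, 0.972); φ = arcsin(p_z) ≈ 76.41°, λ = atan2(p_y, p_x) ≈ -158.19°.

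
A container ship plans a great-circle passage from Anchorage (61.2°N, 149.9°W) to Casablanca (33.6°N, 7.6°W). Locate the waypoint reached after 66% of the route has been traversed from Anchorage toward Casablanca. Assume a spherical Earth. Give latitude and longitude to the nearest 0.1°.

≈ 58.9°N, 23.0°W

Write both endpoints as unit vectors p₁, p₂ with components (cos φ cos λ, cos φ sin λ, sin φ).
The central angle between the endpoints is δ = arccos(p₁·p₂) ≈ 1.403 rad (80.4°).
Interpolate at f = 0.66 with slerp weights a = sin((1−f)δ)/sin δ ≈ 0.466, b = sin(fδ)/sin δ ≈ 0.810.
p = a·p₁ + b·p₂ ≈ (0.475, -0.202, 0.856); φ = arcsin(p_z) ≈ 58.93°, λ = atan2(p_y, p_x) ≈ -23.01°.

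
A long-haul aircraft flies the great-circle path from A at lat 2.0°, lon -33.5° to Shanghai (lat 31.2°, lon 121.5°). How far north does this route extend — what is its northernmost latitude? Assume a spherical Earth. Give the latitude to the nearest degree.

≈ 56°

The great circle lies in the plane with unit normal n̂ = (p₁ × p₂)/|p₁ × p₂|.
Here n̂_z ≈ +0.553; the vertex latitude is φ_max = arccos|n̂_z| ≈ 56.5°.
Check via Clairaut: cos φ_max = |cos φ₁| · sin C = cos(2.0°)·sin(33.6°) ≈ 0.553, again giving ≈ 56.5°.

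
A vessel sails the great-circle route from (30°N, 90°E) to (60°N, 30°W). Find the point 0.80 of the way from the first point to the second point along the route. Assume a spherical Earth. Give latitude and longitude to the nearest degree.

≈ (67°N, 2°E)

Convert each endpoint to a unit vector on the sphere (x = cos φ cos λ, y = cos φ sin λ, z = sin φ).
The central angle between the endpoints is δ = arccos(p₁·p₂) ≈ 1.353 rad (77.5°).
Interpolate at f = 0.80 with slerp weights a = sin((1−f)δ)/sin δ ≈ 0.274, b = sin(fδ)/sin δ ≈ 0.904.
p = a·p₁ + b·p₂ ≈ (0.392, 0.011, 0.920); φ = arcsin(p_z) ≈ 66.94°, λ = atan2(p_y, p_x) ≈ 1.60°.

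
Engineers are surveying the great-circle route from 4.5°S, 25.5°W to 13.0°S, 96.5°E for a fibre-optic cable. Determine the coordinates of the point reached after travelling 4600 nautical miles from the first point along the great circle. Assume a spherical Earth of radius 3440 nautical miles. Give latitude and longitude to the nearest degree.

Write both endpoints as unit vectors p₁, p₂ with components (cos φ cos λ, cos φ sin λ, sin φ).
The central angle between the endpoints is δ = arccos(p₁·p₂) ≈ 2.091 rad (119.8°). The total great-circle distance is δ·R ≈ 2.091 × 3440 ≈ 7193 nmi, so the target fraction is f = 4600/7193 ≈ 0.639.
Interpolate at f ≈ 0.639 with slerp weights a = sin((1−f)δ)/sin δ ≈ 0.789, b = sin(fδ)/sin δ ≈ 1.121.
p = a·p₁ + b·p₂ ≈ (0.586, 0.747, -0.314); φ = arcsin(p_z) ≈ -18.31°, λ = atan2(p_y, p_x) ≈ 51.88°.

≈ 18°S, 52°E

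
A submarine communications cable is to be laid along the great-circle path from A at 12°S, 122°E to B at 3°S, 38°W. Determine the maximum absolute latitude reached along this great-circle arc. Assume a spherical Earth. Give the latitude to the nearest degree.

The great circle lies in the plane with unit normal n̂ = (p₁ × p₂)/|p₁ × p₂|.
Here n̂_z ≈ -0.793; the vertex latitude is φ_max = arccos|n̂_z| ≈ 37.5°.

≈ 37°S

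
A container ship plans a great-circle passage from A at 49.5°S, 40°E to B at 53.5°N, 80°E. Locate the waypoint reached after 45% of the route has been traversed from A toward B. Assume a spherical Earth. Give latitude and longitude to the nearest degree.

≈ 3°S, 58°E

Convert each endpoint to a unit vector on the sphere (x = cos φ cos λ, y = cos φ sin λ, z = sin φ).
The central angle between the endpoints is δ = arccos(p₁·p₂) ≈ 1.892 rad (108.4°).
Interpolate at f = 0.45 with slerp weights a = sin((1−f)δ)/sin δ ≈ 0.909, b = sin(fδ)/sin δ ≈ 0.793.
p = a·p₁ + b·p₂ ≈ (0.534, 0.844, -0.054); φ = arcsin(p_z) ≈ -3.10°, λ = atan2(p_y, p_x) ≈ 57.67°.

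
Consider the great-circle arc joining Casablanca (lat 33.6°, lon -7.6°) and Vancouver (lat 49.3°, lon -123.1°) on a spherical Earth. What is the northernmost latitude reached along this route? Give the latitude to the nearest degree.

The great circle lies in the plane with unit normal n̂ = (p₁ × p₂)/|p₁ × p₂|.
Here n̂_z ≈ -0.499; the vertex latitude is φ_max = arccos|n̂_z| ≈ 60.1°.
Check via Clairaut: cos φ_max = |cos φ₁| · sin C = cos(33.6°)·sin(36.8°) ≈ 0.499, again giving ≈ 60.1°.

≈ 60°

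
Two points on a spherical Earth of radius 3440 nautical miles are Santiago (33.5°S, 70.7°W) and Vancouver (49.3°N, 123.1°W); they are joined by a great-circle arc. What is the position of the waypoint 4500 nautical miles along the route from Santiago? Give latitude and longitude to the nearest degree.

≈ 33°N, 107°W

Convert each endpoint to a unit vector on the sphere (x = cos φ cos λ, y = cos φ sin λ, z = sin φ).
The central angle between the endpoints is δ = arccos(p₁·p₂) ≈ 1.658 rad (95.0°). The total great-circle distance is δ·R ≈ 1.658 × 3440 ≈ 5702 nmi, so the target fraction is f = 4500/5702 ≈ 0.789.
Interpolate at f ≈ 0.789 with slerp weights a = sin((1−f)δ)/sin δ ≈ 0.344, b = sin(fδ)/sin δ ≈ 0.969.
p = a·p₁ + b·p₂ ≈ (-0.250, -0.800, 0.545); φ = arcsin(p_z) ≈ 33.04°, λ = atan2(p_y, p_x) ≈ -107.39°.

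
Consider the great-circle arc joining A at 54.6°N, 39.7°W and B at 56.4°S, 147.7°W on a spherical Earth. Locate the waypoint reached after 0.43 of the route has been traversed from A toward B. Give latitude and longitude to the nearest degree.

The haversine formula gives a central angle δ ≈ 2.462 rad (141.1°) between the endpoints.
Interpolate at f = 0.43 with slerp weights a = sin((1−f)δ)/sin δ ≈ 1.569, b = sin(fδ)/sin δ ≈ 1.388.
p = a·p₁ + b·p₂ ≈ (0.050, -0.991, 0.124); φ = arcsin(p_z) ≈ 7.10°, λ = atan2(p_y, p_x) ≈ -87.09°.

≈ 7°N, 87°W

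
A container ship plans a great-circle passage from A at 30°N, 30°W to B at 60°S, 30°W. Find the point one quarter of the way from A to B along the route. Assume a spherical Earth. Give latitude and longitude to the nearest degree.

≈ 7°N, 30°W

From cos δ = sin φ₁ sin φ₂ + cos φ₁ cos φ₂ cos Δλ, the central angle is δ ≈ 1.571 rad (90.0°).
Interpolate at f = 1/4 with slerp weights a = sin((1−f)δ)/sin δ ≈ 0.924, b = sin(fδ)/sin δ ≈ 0.383.
p = a·p₁ + b·p₂ ≈ (0.859, -0.496, 0.131); φ = arcsin(p_z) ≈ 7.50°, λ = atan2(p_y, p_x) ≈ -30.00°.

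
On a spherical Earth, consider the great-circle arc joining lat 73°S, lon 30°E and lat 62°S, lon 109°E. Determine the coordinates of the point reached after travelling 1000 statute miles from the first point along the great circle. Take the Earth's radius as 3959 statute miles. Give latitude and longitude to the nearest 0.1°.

Write both endpoints as unit vectors p₁, p₂ with components (cos φ cos λ, cos φ sin λ, sin φ).
The central angle between the endpoints is δ = arccos(p₁·p₂) ≈ 0.514 rad (29.5°). The total great-circle distance is δ·R ≈ 0.514 × 3959 ≈ 2037 mi, so the target fraction is f = 1000/2037 ≈ 0.491.
Interpolate at f ≈ 0.491 with slerp weights a = sin((1−f)δ)/sin δ ≈ 0.526, b = sin(fδ)/sin δ ≈ 0.508.
p = a·p₁ + b·p₂ ≈ (0.056, 0.302, -0.952); φ = arcsin(p_z) ≈ -72.10°, λ = atan2(p_y, p_x) ≈ 79.58°.

≈ lat 72.1°S, lon 79.6°E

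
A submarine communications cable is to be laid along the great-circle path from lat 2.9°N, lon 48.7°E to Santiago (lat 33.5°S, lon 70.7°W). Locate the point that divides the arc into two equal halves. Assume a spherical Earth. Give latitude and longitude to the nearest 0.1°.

Convert each endpoint to a unit vector on the sphere (x = cos φ cos λ, y = cos φ sin λ, z = sin φ).
The central angle between the endpoints is δ = arccos(p₁·p₂) ≈ 2.023 rad (115.9°).
Interpolate at f = 1/2 with slerp weights a = sin((1−f)δ)/sin δ ≈ 0.942, b = sin(fδ)/sin δ ≈ 0.942.
p = a·p₁ + b·p₂ ≈ (0.881, -0.035, -0.472); φ = arcsin(p_z) ≈ -28.19°, λ = atan2(p_y, p_x) ≈ -2.25°.

≈ lat 28.2°S, lon 2.2°W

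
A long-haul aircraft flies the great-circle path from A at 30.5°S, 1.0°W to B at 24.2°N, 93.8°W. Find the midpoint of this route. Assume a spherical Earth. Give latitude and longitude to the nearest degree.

The haversine formula gives a central angle δ ≈ 1.820 rad (104.3°) between the endpoints.
Interpolate at f = 1/2 with slerp weights a = sin((1−f)δ)/sin δ ≈ 0.815, b = sin(fδ)/sin δ ≈ 0.815.
p = a·p₁ + b·p₂ ≈ (0.653, -0.754, -0.080); φ = arcsin(p_z) ≈ -4.56°, λ = atan2(p_y, p_x) ≈ -49.11°.

≈ 5°S, 49°W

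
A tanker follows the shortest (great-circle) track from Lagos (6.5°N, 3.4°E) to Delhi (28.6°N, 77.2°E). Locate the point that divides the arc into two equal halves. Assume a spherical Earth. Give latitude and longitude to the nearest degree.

The haversine formula gives a central angle δ ≈ 1.269 rad (72.7°) between the endpoints.
Interpolate at f = 1/2 with slerp weights a = sin((1−f)δ)/sin δ ≈ 0.621, b = sin(fδ)/sin δ ≈ 0.621.
p = a·p₁ + b·p₂ ≈ (0.736, 0.568, 0.367); φ = arcsin(p_z) ≈ 21.56°, λ = atan2(p_y, p_x) ≈ 37.65°.

≈ 22°N, 38°E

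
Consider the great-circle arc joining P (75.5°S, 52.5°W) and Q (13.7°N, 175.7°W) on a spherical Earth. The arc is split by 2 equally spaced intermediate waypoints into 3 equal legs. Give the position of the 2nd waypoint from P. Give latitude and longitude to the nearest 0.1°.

≈ (22.5°S, 167.3°W)

Convert each endpoint to a unit vector on the sphere (x = cos φ cos λ, y = cos φ sin λ, z = sin φ).
The central angle between the endpoints is δ = arccos(p₁·p₂) ≈ 1.942 rad (111.3°).
Interpolate at f = 2/3 with slerp weights a = sin((1−f)δ)/sin δ ≈ 0.647, b = sin(fδ)/sin δ ≈ 1.032.
p = a·p₁ + b·p₂ ≈ (-0.901, -0.204, -0.382); φ = arcsin(p_z) ≈ -22.45°, λ = atan2(p_y, p_x) ≈ -167.27°.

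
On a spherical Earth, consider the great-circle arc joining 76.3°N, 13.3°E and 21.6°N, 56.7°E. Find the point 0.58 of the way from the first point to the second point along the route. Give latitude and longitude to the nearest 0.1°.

≈ 45.7°N, 50.2°E

Write both endpoints as unit vectors p₁, p₂ with components (cos φ cos λ, cos φ sin λ, sin φ).
The central angle between the endpoints is δ = arccos(p₁·p₂) ≈ 1.027 rad (58.8°).
Interpolate at f = 0.58 with slerp weights a = sin((1−f)δ)/sin δ ≈ 0.489, b = sin(fδ)/sin δ ≈ 0.656.
p = a·p₁ + b·p₂ ≈ (0.447, 0.536, 0.716); φ = arcsin(p_z) ≈ 45.72°, λ = atan2(p_y, p_x) ≈ 50.16°.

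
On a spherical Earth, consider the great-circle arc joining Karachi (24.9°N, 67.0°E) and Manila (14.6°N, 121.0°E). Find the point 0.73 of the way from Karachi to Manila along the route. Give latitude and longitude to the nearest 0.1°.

The haversine formula gives a central angle δ ≈ 0.899 rad (51.5°) between the endpoints.
Interpolate at f = 0.73 with slerp weights a = sin((1−f)δ)/sin δ ≈ 0.307, b = sin(fδ)/sin δ ≈ 0.780.
p = a·p₁ + b·p₂ ≈ (-0.280, 0.903, 0.326); φ = arcsin(p_z) ≈ 19.02°, λ = atan2(p_y, p_x) ≈ 107.21°.

≈ 19.0°N, 107.2°E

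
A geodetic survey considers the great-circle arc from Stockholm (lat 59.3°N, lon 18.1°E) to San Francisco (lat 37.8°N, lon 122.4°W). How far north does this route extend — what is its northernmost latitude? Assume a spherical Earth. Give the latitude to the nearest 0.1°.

The great circle lies in the plane with unit normal n̂ = (p₁ × p₂)/|p₁ × p₂|.
Here n̂_z ≈ -0.263; the vertex latitude is φ_max = arccos|n̂_z| ≈ 74.8°.

≈ 74.8°N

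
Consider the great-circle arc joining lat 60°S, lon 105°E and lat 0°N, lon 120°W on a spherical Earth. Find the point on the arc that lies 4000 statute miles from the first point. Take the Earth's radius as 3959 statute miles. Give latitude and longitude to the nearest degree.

From cos δ = sin φ₁ sin φ₂ + cos φ₁ cos φ₂ cos Δλ, the central angle is δ ≈ 1.932 rad (110.7°). The total great-circle distance is δ·R ≈ 1.932 × 3959 ≈ 7649 mi, so the target fraction is f = 4000/7649 ≈ 0.523.
Interpolate at f ≈ 0.523 with slerp weights a = sin((1−f)δ)/sin δ ≈ 0.852, b = sin(fδ)/sin δ ≈ 0.906.
p = a·p₁ + b·p₂ ≈ (-0.563, -0.373, -0.738); φ = arcsin(p_z) ≈ -47.53°, λ = atan2(p_y, p_x) ≈ -146.48°.

≈ lat 48°S, lon 146°W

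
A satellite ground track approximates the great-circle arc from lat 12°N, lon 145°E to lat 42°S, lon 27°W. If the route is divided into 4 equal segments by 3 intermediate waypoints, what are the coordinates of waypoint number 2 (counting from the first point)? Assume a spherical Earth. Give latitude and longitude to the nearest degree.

From cos δ = sin φ₁ sin φ₂ + cos φ₁ cos φ₂ cos Δλ, the central angle is δ ≈ 2.604 rad (149.2°).
Interpolate at f = 2/4 with slerp weights a = sin((1−f)δ)/sin δ ≈ 1.883, b = sin(fδ)/sin δ ≈ 1.883.
p = a·p₁ + b·p₂ ≈ (-0.262, 0.421, -0.868); φ = arcsin(p_z) ≈ -60.27°, λ = atan2(p_y, p_x) ≈ 121.88°.

≈ lat 60°S, lon 122°E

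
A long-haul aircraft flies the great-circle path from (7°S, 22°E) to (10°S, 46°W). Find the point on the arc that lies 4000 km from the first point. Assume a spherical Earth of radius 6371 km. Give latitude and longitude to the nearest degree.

≈ (10°S, 14°W)

Write both endpoints as unit vectors p₁, p₂ with components (cos φ cos λ, cos φ sin λ, sin φ).
The central angle between the endpoints is δ = arccos(p₁·p₂) ≈ 1.173 rad (67.2°). The total great-circle distance is δ·R ≈ 1.173 × 6371 ≈ 7474 km, so the target fraction is f = 4000/7474 ≈ 0.535.
Interpolate at f ≈ 0.535 with slerp weights a = sin((1−f)δ)/sin δ ≈ 0.563, b = sin(fδ)/sin δ ≈ 0.637.
p = a·p₁ + b·p₂ ≈ (0.954, -0.242, -0.179); φ = arcsin(p_z) ≈ -10.32°, λ = atan2(p_y, p_x) ≈ -14.25°.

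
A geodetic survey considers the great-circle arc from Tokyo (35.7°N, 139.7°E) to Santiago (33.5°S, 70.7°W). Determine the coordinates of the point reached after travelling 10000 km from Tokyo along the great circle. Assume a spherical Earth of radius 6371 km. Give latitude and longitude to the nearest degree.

Convert each endpoint to a unit vector on the sphere (x = cos φ cos λ, y = cos φ sin λ, z = sin φ).
The central angle between the endpoints is δ = arccos(p₁·p₂) ≈ 2.705 rad (155.0°). The total great-circle distance is δ·R ≈ 2.705 × 6371 ≈ 17233 km, so the target fraction is f = 10000/17233 ≈ 0.580.
Interpolate at f ≈ 0.580 with slerp weights a = sin((1−f)δ)/sin δ ≈ 2.144, b = sin(fδ)/sin δ ≈ 2.364.
p = a·p₁ + b·p₂ ≈ (-0.676, -0.735, -0.054); φ = arcsin(p_z) ≈ -3.10°, λ = atan2(p_y, p_x) ≈ -132.61°.

≈ 3°S, 133°W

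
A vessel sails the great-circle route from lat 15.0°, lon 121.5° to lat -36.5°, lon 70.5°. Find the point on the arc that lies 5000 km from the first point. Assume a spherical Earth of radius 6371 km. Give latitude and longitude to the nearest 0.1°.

The haversine formula gives a central angle δ ≈ 1.230 rad (70.4°) between the endpoints. The total great-circle distance is δ·R ≈ 1.230 × 6371 ≈ 7833 km, so the target fraction is f = 5000/7833 ≈ 0.638.
Interpolate at f ≈ 0.638 with slerp weights a = sin((1−f)δ)/sin δ ≈ 0.457, b = sin(fδ)/sin δ ≈ 0.750.
p = a·p₁ + b·p₂ ≈ (-0.029, 0.944, -0.328); φ = arcsin(p_z) ≈ -19.14°, λ = atan2(p_y, p_x) ≈ 91.77°.

≈ lat -19.1°, lon 91.8°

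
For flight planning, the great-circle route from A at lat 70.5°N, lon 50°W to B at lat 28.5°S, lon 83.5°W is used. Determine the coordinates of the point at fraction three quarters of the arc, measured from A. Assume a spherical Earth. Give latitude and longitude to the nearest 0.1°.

From cos δ = sin φ₁ sin φ₂ + cos φ₁ cos φ₂ cos Δλ, the central angle is δ ≈ 1.777 rad (101.8°).
Interpolate at f = 3/4 with slerp weights a = sin((1−f)δ)/sin δ ≈ 0.439, b = sin(fδ)/sin δ ≈ 0.993.
p = a·p₁ + b·p₂ ≈ (0.193, -0.979, -0.060); φ = arcsin(p_z) ≈ -3.43°, λ = atan2(p_y, p_x) ≈ -78.85°.

≈ lat 3.4°S, lon 78.9°W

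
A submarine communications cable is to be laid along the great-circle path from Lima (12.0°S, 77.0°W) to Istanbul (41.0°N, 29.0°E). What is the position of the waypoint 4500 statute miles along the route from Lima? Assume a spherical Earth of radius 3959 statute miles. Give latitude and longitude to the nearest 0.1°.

The haversine formula gives a central angle δ ≈ 1.918 rad (109.9°) between the endpoints. The total great-circle distance is δ·R ≈ 1.918 × 3959 ≈ 7592 mi, so the target fraction is f = 4500/7592 ≈ 0.593.
Interpolate at f ≈ 0.593 with slerp weights a = sin((1−f)δ)/sin δ ≈ 0.749, b = sin(fδ)/sin δ ≈ 0.965.
p = a·p₁ + b·p₂ ≈ (0.801, -0.360, 0.477); φ = arcsin(p_z) ≈ 28.51°, λ = atan2(p_y, p_x) ≈ -24.21°.

≈ (28.5°N, 24.2°W)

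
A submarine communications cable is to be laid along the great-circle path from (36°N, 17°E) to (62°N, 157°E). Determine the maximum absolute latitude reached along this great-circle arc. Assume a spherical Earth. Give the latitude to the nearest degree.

The great circle lies in the plane with unit normal n̂ = (p₁ × p₂)/|p₁ × p₂|.
Here n̂_z ≈ +0.251; the vertex latitude is φ_max = arccos|n̂_z| ≈ 75.5°.
Check via Clairaut: cos φ_max = |cos φ₁| · sin C = cos(36.0°)·sin(18.1°) ≈ 0.251, again giving ≈ 75.5°.

≈ 75°N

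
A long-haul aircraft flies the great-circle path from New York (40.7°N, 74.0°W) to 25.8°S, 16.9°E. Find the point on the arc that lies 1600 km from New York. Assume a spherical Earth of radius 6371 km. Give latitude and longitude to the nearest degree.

Convert each endpoint to a unit vector on the sphere (x = cos φ cos λ, y = cos φ sin λ, z = sin φ).
The central angle between the endpoints is δ = arccos(p₁·p₂) ≈ 1.870 rad (107.1°). The total great-circle distance is δ·R ≈ 1.870 × 6371 ≈ 11912 km, so the target fraction is f = 1600/11912 ≈ 0.134.
Interpolate at f ≈ 0.134 with slerp weights a = sin((1−f)δ)/sin δ ≈ 1.045, b = sin(fδ)/sin δ ≈ 0.260.
p = a·p₁ + b·p₂ ≈ (0.442, -0.694, 0.568); φ = arcsin(p_z) ≈ 34.64°, λ = atan2(p_y, p_x) ≈ -57.47°.

≈ 35°N, 57°W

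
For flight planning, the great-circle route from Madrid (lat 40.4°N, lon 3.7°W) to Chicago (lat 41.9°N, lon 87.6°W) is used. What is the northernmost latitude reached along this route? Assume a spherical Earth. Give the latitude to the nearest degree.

The great circle lies in the plane with unit normal n̂ = (p₁ × p₂)/|p₁ × p₂|.
Here n̂_z ≈ -0.648; the vertex latitude is φ_max = arccos|n̂_z| ≈ 49.6°.
Check via Clairaut: cos φ_max = |cos φ₁| · sin C = cos(40.4°)·sin(58.3°) ≈ 0.648, again giving ≈ 49.6°.

≈ 50°N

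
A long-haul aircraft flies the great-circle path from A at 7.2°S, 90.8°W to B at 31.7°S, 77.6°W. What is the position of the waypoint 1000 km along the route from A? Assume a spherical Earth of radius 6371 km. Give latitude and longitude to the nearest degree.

≈ 15°S, 87°W

Write both endpoints as unit vectors p₁, p₂ with components (cos φ cos λ, cos φ sin λ, sin φ).
The central angle between the endpoints is δ = arccos(p₁·p₂) ≈ 0.479 rad (27.4°). The total great-circle distance is δ·R ≈ 0.479 × 6371 ≈ 3049 km, so the target fraction is f = 1000/3049 ≈ 0.328.
Interpolate at f ≈ 0.328 with slerp weights a = sin((1−f)δ)/sin δ ≈ 0.686, b = sin(fδ)/sin δ ≈ 0.339.
p = a·p₁ + b·p₂ ≈ (0.053, -0.963, -0.264); φ = arcsin(p_z) ≈ -15.33°, λ = atan2(p_y, p_x) ≈ -86.88°.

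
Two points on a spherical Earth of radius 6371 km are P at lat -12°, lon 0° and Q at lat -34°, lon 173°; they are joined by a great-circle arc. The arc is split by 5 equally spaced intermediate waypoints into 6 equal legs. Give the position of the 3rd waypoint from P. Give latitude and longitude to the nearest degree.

The haversine formula gives a central angle δ ≈ 2.330 rad (133.5°) between the endpoints.
Interpolate at f = 3/6 with slerp weights a = sin((1−f)δ)/sin δ ≈ 1.267, b = sin(fδ)/sin δ ≈ 1.267.
p = a·p₁ + b·p₂ ≈ (0.197, 0.128, -0.972); φ = arcsin(p_z) ≈ -76.42°, λ = atan2(p_y, p_x) ≈ 33.05°.

≈ lat -76°, lon 33°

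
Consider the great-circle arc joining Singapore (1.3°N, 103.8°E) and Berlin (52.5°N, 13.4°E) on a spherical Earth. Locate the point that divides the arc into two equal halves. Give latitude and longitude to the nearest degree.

≈ 35°N, 72°E

Convert each endpoint to a unit vector on the sphere (x = cos φ cos λ, y = cos φ sin λ, z = sin φ).
The central angle between the endpoints is δ = arccos(p₁·p₂) ≈ 1.557 rad (89.2°).
Interpolate at f = 1/2 with slerp weights a = sin((1−f)δ)/sin δ ≈ 0.702, b = sin(fδ)/sin δ ≈ 0.702.
p = a·p₁ + b·p₂ ≈ (0.248, 0.781, 0.573); φ = arcsin(p_z) ≈ 34.97°, λ = atan2(p_y, p_x) ≈ 72.35°.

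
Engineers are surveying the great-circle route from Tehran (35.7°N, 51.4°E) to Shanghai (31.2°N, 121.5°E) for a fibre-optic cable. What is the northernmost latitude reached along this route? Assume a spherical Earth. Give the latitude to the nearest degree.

The great circle lies in the plane with unit normal n̂ = (p₁ × p₂)/|p₁ × p₂|.
Here n̂_z ≈ +0.775; the vertex latitude is φ_max = arccos|n̂_z| ≈ 39.2°.

≈ 39°N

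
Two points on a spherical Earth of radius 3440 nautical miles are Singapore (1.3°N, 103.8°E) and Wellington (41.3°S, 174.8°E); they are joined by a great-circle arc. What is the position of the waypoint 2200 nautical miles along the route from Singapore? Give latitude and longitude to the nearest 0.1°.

Write both endpoints as unit vectors p₁, p₂ with components (cos φ cos λ, cos φ sin λ, sin φ).
The central angle between the endpoints is δ = arccos(p₁·p₂) ≈ 1.339 rad (76.7°). The total great-circle distance is δ·R ≈ 1.339 × 3440 ≈ 4607 nmi, so the target fraction is f = 2200/4607 ≈ 0.478.
Interpolate at f ≈ 0.478 with slerp weights a = sin((1−f)δ)/sin δ ≈ 0.662, b = sin(fδ)/sin δ ≈ 0.613.
p = a·p₁ + b·p₂ ≈ (-0.617, 0.684, -0.390); φ = arcsin(p_z) ≈ -22.94°, λ = atan2(p_y, p_x) ≈ 132.03°.

≈ 22.9°S, 132.0°E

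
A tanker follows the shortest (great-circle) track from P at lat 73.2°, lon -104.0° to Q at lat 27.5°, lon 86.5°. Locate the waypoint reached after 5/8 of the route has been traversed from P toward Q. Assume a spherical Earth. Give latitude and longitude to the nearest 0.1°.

Convert each endpoint to a unit vector on the sphere (x = cos φ cos λ, y = cos φ sin λ, z = sin φ).
The central angle between the endpoints is δ = arccos(p₁·p₂) ≈ 1.380 rad (79.0°).
Interpolate at f = 5/8 with slerp weights a = sin((1−f)δ)/sin δ ≈ 0.504, b = sin(fδ)/sin δ ≈ 0.773.
p = a·p₁ + b·p₂ ≈ (0.007, 0.543, 0.839); φ = arcsin(p_z) ≈ 57.08°, λ = atan2(p_y, p_x) ≈ 89.30°.

≈ lat 57.1°, lon 89.3°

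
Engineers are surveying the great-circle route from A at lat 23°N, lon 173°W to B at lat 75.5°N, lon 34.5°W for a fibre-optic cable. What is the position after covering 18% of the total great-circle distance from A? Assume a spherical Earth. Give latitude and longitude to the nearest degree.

≈ lat 37°N, lon 170°W

From cos δ = sin φ₁ sin φ₂ + cos φ₁ cos φ₂ cos Δλ, the central angle is δ ≈ 1.364 rad (78.1°).
Interpolate at f = 0.18 with slerp weights a = sin((1−f)δ)/sin δ ≈ 0.919, b = sin(fδ)/sin δ ≈ 0.248.
p = a·p₁ + b·p₂ ≈ (-0.788, -0.138, 0.599); φ = arcsin(p_z) ≈ 36.83°, λ = atan2(p_y, p_x) ≈ -170.05°.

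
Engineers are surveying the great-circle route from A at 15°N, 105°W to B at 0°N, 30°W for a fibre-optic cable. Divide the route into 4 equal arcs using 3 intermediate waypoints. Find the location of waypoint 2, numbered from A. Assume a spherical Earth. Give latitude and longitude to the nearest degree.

Convert each endpoint to a unit vector on the sphere (x = cos φ cos λ, y = cos φ sin λ, z = sin φ).
The central angle between the endpoints is δ = arccos(p₁·p₂) ≈ 1.318 rad (75.5°).
Interpolate at f = 2/4 with slerp weights a = sin((1−f)δ)/sin δ ≈ 0.632, b = sin(fδ)/sin δ ≈ 0.632.
p = a·p₁ + b·p₂ ≈ (0.390, -0.906, 0.164); φ = arcsin(p_z) ≈ 9.42°, λ = atan2(p_y, p_x) ≈ -66.74°.

≈ 9°N, 67°W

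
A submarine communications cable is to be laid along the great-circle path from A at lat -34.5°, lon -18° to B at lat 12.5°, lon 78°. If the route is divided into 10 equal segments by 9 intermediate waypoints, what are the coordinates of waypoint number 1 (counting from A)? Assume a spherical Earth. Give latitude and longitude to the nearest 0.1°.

From cos δ = sin φ₁ sin φ₂ + cos φ₁ cos φ₂ cos Δλ, the central angle is δ ≈ 1.779 rad (101.9°).
Interpolate at f = 1/10 with slerp weights a = sin((1−f)δ)/sin δ ≈ 1.022, b = sin(fδ)/sin δ ≈ 0.181.
p = a·p₁ + b·p₂ ≈ (0.837, -0.087, -0.539); φ = arcsin(p_z) ≈ -32.65°, λ = atan2(p_y, p_x) ≈ -5.96°.

≈ lat -32.6°, lon -6.0°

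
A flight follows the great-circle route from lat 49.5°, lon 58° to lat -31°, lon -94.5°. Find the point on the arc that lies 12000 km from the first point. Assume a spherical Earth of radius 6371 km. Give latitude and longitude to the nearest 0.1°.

Convert each endpoint to a unit vector on the sphere (x = cos φ cos λ, y = cos φ sin λ, z = sin φ).
The central angle between the endpoints is δ = arccos(p₁·p₂) ≈ 2.658 rad (152.3°). The total great-circle distance is δ·R ≈ 2.658 × 6371 ≈ 16935 km, so the target fraction is f = 12000/16935 ≈ 0.709.
Interpolate at f ≈ 0.709 with slerp weights a = sin((1−f)δ)/sin δ ≈ 1.505, b = sin(fδ)/sin δ ≈ 2.047.
p = a·p₁ + b·p₂ ≈ (0.380, -0.920, 0.090); φ = arcsin(p_z) ≈ 5.16°, λ = atan2(p_y, p_x) ≈ -67.55°.

≈ lat 5.2°, lon -67.6°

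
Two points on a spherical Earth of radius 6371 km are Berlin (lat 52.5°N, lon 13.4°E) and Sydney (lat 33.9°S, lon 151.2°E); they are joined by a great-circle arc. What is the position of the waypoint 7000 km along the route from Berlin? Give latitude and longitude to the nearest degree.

From cos δ = sin φ₁ sin φ₂ + cos φ₁ cos φ₂ cos Δλ, the central angle is δ ≈ 2.527 rad (144.8°). The total great-circle distance is δ·R ≈ 2.527 × 6371 ≈ 16097 km, so the target fraction is f = 7000/16097 ≈ 0.435.
Interpolate at f ≈ 0.435 with slerp weights a = sin((1−f)δ)/sin δ ≈ 1.716, b = sin(fδ)/sin δ ≈ 1.544.
p = a·p₁ + b·p₂ ≈ (-0.107, 0.859, 0.500); φ = arcsin(p_z) ≈ 30.01°, λ = atan2(p_y, p_x) ≈ 97.09°.

≈ lat 30°N, lon 97°E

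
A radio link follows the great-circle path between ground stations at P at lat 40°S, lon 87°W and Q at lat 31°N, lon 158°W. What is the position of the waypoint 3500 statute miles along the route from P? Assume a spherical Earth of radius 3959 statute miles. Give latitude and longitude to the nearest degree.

From cos δ = sin φ₁ sin φ₂ + cos φ₁ cos φ₂ cos Δλ, the central angle is δ ≈ 1.688 rad (96.7°). The total great-circle distance is δ·R ≈ 1.688 × 3959 ≈ 6684 mi, so the target fraction is f = 3500/6684 ≈ 0.524.
Interpolate at f ≈ 0.524 with slerp weights a = sin((1−f)δ)/sin δ ≈ 0.725, b = sin(fδ)/sin δ ≈ 0.779.
p = a·p₁ + b·p₂ ≈ (-0.590, -0.805, -0.065); φ = arcsin(p_z) ≈ -3.74°, λ = atan2(p_y, p_x) ≈ -126.23°.

≈ lat 4°S, lon 126°W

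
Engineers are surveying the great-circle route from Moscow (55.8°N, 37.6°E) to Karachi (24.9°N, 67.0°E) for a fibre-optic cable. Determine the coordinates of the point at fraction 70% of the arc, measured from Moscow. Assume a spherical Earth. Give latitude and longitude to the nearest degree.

The haversine formula gives a central angle δ ≈ 0.656 rad (37.6°) between the endpoints.
Interpolate at f = 0.70 with slerp weights a = sin((1−f)δ)/sin δ ≈ 0.321, b = sin(fδ)/sin δ ≈ 0.727.
p = a·p₁ + b·p₂ ≈ (0.400, 0.717, 0.571); φ = arcsin(p_z) ≈ 34.83°, λ = atan2(p_y, p_x) ≈ 60.81°.

≈ 35°N, 61°E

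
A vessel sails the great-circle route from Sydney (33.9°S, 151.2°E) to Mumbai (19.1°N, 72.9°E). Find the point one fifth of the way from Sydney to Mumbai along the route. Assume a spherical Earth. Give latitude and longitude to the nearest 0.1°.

≈ 25.5°S, 132.4°E

From cos δ = sin φ₁ sin φ₂ + cos φ₁ cos φ₂ cos Δλ, the central angle is δ ≈ 1.594 rad (91.3°).
Interpolate at f = 1/5 with slerp weights a = sin((1−f)δ)/sin δ ≈ 0.957, b = sin(fδ)/sin δ ≈ 0.314.
p = a·p₁ + b·p₂ ≈ (-0.609, 0.666, -0.431); φ = arcsin(p_z) ≈ -25.54°, λ = atan2(p_y, p_x) ≈ 132.44°.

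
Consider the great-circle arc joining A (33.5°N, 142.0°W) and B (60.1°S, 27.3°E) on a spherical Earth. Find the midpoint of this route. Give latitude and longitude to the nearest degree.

≈ (41°S, 127°W)

Convert each endpoint to a unit vector on the sphere (x = cos φ cos λ, y = cos φ sin λ, z = sin φ).
The central angle between the endpoints is δ = arccos(p₁·p₂) ≈ 2.661 rad (152.5°).
Interpolate at f = 1/2 with slerp weights a = sin((1−f)δ)/sin δ ≈ 2.103, b = sin(fδ)/sin δ ≈ 2.103.
p = a·p₁ + b·p₂ ≈ (-0.450, -0.599, -0.662); φ = arcsin(p_z) ≈ -41.48°, λ = atan2(p_y, p_x) ≈ -126.94°.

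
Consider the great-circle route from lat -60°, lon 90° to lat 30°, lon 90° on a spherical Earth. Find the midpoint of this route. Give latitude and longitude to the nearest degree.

Convert each endpoint to a unit vector on the sphere (x = cos φ cos λ, y = cos φ sin λ, z = sin φ).
The central angle between the endpoints is δ = arccos(p₁·p₂) ≈ 1.571 rad (90.0°).
Interpolate at f = 1/2 with slerp weights a = sin((1−f)δ)/sin δ ≈ 0.707, b = sin(fδ)/sin δ ≈ 0.707.
p = a·p₁ + b·p₂ ≈ (0.000, 0.966, -0.259); φ = arcsin(p_z) ≈ -15.00°, λ = atan2(p_y, p_x) ≈ 90.00°.

≈ lat -15°, lon 90°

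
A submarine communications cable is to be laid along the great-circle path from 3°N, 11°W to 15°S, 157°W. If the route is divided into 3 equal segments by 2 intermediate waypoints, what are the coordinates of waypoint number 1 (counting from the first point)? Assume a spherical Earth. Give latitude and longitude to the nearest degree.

≈ 14°S, 56°W

The haversine formula gives a central angle δ ≈ 2.520 rad (144.4°) between the endpoints.
Interpolate at f = 1/3 with slerp weights a = sin((1−f)δ)/sin δ ≈ 1.708, b = sin(fδ)/sin δ ≈ 1.280.
p = a·p₁ + b·p₂ ≈ (0.537, -0.808, -0.242); φ = arcsin(p_z) ≈ -14.00°, λ = atan2(p_y, p_x) ≈ -56.43°.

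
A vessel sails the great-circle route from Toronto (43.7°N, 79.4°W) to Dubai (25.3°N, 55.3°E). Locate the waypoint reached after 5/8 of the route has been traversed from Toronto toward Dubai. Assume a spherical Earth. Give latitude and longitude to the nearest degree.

From cos δ = sin φ₁ sin φ₂ + cos φ₁ cos φ₂ cos Δλ, the central angle is δ ≈ 1.736 rad (99.5°).
Interpolate at f = 5/8 with slerp weights a = sin((1−f)δ)/sin δ ≈ 0.614, b = sin(fδ)/sin δ ≈ 0.897.
p = a·p₁ + b·p₂ ≈ (0.543, 0.230, 0.808); φ = arcsin(p_z) ≈ 53.86°, λ = atan2(p_y, p_x) ≈ 22.93°.

≈ (54°N, 23°E)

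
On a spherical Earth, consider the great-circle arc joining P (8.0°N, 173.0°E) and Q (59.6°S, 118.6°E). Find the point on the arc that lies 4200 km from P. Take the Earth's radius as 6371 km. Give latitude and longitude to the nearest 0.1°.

≈ (26.2°S, 156.4°E)

Convert each endpoint to a unit vector on the sphere (x = cos φ cos λ, y = cos φ sin λ, z = sin φ).
The central angle between the endpoints is δ = arccos(p₁·p₂) ≈ 1.398 rad (80.1°). The total great-circle distance is δ·R ≈ 1.398 × 6371 ≈ 8908 km, so the target fraction is f = 4200/8908 ≈ 0.471.
Interpolate at f ≈ 0.471 with slerp weights a = sin((1−f)δ)/sin δ ≈ 0.684, b = sin(fδ)/sin δ ≈ 0.622.
p = a·p₁ + b·p₂ ≈ (-0.823, 0.359, -0.441); φ = arcsin(p_z) ≈ -26.17°, λ = atan2(p_y, p_x) ≈ 156.44°.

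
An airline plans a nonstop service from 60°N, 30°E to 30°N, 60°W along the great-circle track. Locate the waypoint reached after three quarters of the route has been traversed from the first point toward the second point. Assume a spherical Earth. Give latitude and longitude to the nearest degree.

From cos δ = sin φ₁ sin φ₂ + cos φ₁ cos φ₂ cos Δλ, the central angle is δ ≈ 1.123 rad (64.3°).
Interpolate at f = 3/4 with slerp weights a = sin((1−f)δ)/sin δ ≈ 0.307, b = sin(fδ)/sin δ ≈ 0.828.
p = a·p₁ + b·p₂ ≈ (0.492, -0.544, 0.680); φ = arcsin(p_z) ≈ 42.85°, λ = atan2(p_y, p_x) ≈ -47.90°.

≈ 43°N, 48°W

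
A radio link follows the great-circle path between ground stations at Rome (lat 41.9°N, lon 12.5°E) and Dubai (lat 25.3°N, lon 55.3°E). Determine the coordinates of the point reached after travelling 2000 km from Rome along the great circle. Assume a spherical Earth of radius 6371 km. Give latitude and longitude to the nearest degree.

≈ lat 36°N, lon 34°E

Write both endpoints as unit vectors p₁, p₂ with components (cos φ cos λ, cos φ sin λ, sin φ).
The central angle between the endpoints is δ = arccos(p₁·p₂) ≈ 0.677 rad (38.8°). The total great-circle distance is δ·R ≈ 0.677 × 6371 ≈ 4316 km, so the target fraction is f = 2000/4316 ≈ 0.463.
Interpolate at f ≈ 0.463 with slerp weights a = sin((1−f)δ)/sin δ ≈ 0.567, b = sin(fδ)/sin δ ≈ 0.493.
p = a·p₁ + b·p₂ ≈ (0.666, 0.458, 0.589); φ = arcsin(p_z) ≈ 36.11°, λ = atan2(p_y, p_x) ≈ 34.50°.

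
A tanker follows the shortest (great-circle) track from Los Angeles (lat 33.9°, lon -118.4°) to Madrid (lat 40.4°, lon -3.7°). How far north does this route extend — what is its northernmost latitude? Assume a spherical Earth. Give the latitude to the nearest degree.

≈ 55°

The great circle lies in the plane with unit normal n̂ = (p₁ × p₂)/|p₁ × p₂|.
Here n̂_z ≈ +0.577; the vertex latitude is φ_max = arccos|n̂_z| ≈ 54.8°.
Check via Clairaut: cos φ_max = |cos φ₁| · sin C = cos(33.9°)·sin(44.0°) ≈ 0.577, again giving ≈ 54.8°.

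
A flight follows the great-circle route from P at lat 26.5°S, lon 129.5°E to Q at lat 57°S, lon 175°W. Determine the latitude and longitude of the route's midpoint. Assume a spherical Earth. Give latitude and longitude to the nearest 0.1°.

Write both endpoints as unit vectors p₁, p₂ with components (cos φ cos λ, cos φ sin λ, sin φ).
The central angle between the endpoints is δ = arccos(p₁·p₂) ≈ 0.863 rad (49.4°).
Interpolate at f = 1/2 with slerp weights a = sin((1−f)δ)/sin δ ≈ 0.550, b = sin(fδ)/sin δ ≈ 0.550.
p = a·p₁ + b·p₂ ≈ (-0.612, 0.354, -0.707); φ = arcsin(p_z) ≈ -45.01°, λ = atan2(p_y, p_x) ≈ 149.95°.

≈ lat 45.0°S, lon 150.0°E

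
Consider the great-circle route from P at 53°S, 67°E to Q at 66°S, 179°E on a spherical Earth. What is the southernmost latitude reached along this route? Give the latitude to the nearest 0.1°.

The great circle lies in the plane with unit normal n̂ = (p₁ × p₂)/|p₁ × p₂|.
Here n̂_z ≈ +0.295; the vertex latitude is φ_max = arccos|n̂_z| ≈ 72.9°.
Check via Clairaut: cos φ_max = |cos φ₁| · sin C = cos(53.0°)·sin(150.7°) ≈ 0.295, again giving ≈ 72.9°.

≈ 72.9°S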